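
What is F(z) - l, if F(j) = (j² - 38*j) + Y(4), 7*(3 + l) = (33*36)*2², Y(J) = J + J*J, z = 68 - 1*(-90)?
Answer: 128129/7 ≈ 18304.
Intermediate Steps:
z = 158 (z = 68 + 90 = 158)
Y(J) = J + J²
l = 4731/7 (l = -3 + ((33*36)*2²)/7 = -3 + (1188*4)/7 = -3 + (⅐)*4752 = -3 + 4752/7 = 4731/7 ≈ 675.86)
F(j) = 20 + j² - 38*j (F(j) = (j² - 38*j) + 4*(1 + 4) = (j² - 38*j) + 4*5 = (j² - 38*j) + 20 = 20 + j² - 38*j)
F(z) - l = (20 + 158² - 38*158) - 1*4731/7 = (20 + 24964 - 6004) - 4731/7 = 18980 - 4731/7 = 128129/7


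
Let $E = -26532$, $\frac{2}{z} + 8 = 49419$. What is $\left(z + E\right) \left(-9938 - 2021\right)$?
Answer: $\frac{15677921921350}{49411} \approx 3.173 \cdot 10^{8}$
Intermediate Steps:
$z = \frac{2}{49411}$ ($z = \frac{2}{-8 + 49419} = \frac{2}{49411} \approx 4.0477 \cdot 10^{-5}$)
$\left(z + E\right) \left(-9938 - 2021\right) = \left(\frac{2}{49411} - 26532\right) \left(-9938 - 2021\right) = \left(- \frac{1310972650}{49411}\right) \left(-11959\right) = \frac{15677921921350}{49411}$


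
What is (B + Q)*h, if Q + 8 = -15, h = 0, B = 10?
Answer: 0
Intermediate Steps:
Q = -23 (Q = -8 - 15 = -23)
(B + Q)*h = (10 - 23)*0 = -13*0 = 0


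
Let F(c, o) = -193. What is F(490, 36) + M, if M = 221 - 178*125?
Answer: -22222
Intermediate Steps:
M = -22029 (M = 221 - 22250 = -22029)
F(490, 36) + M = -193 - 22029 = -22222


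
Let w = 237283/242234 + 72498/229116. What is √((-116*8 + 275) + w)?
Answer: I*√3485049501593567935418/2312486881 ≈ 25.529*I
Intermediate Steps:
w = 2996950515/2312486881 (w = 237283*(1/242234) + 72498*(1/229116) = 237283/242234 + 12083/38186 = 2996950515/2312486881 ≈ 1.2960)
√((-116*8 + 275) + w) = √((-116*8 + 275) + 2996950515/2312486881) = √((-928 + 275) + 2996950515/2312486881) = √(-653 + 2996950515/2312486881) = √(-1507056982778/2312486881) = I*√3485049501593567935418/2312486881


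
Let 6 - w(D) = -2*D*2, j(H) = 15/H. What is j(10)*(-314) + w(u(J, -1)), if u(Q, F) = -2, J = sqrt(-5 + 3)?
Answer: -473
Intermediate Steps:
J = I*sqrt(2) (J = sqrt(-2) = I*sqrt(2) ≈ 1.4142*I)
w(D) = 6 + 4*D (w(D) = 6 - (-2*D)*2 = 6 - (-4)*D = 6 + 4*D)
j(10)*(-314) + w(u(J, -1)) = (15/10)*(-314) + (6 + 4*(-2)) = (15*(1/10))*(-314) + (6 - 8) = (3/2)*(-314) - 2 = -471 - 2 = -473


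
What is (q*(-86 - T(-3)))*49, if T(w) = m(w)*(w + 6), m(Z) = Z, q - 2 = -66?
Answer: 241472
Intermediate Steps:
q = -64 (q = 2 - 66 = -64)
T(w) = w*(6 + w) (T(w) = w*(w + 6) = w*(6 + w))
(q*(-86 - T(-3)))*49 = -64*(-86 - (-3)*(6 - 3))*49 = -64*(-86 - (-3)*3)*49 = -64*(-86 - 1*(-9))*49 = -64*(-86 + 9)*49 = -64*(-77)*49 = 4928*49 = 241472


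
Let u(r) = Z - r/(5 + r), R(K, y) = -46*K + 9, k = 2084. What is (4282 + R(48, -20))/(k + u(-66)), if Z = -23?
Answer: 127063/125655 ≈ 1.0112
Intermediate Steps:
R(K, y) = 9 - 46*K
u(r) = -23 - r/(5 + r)
(4282 + R(48, -20))/(k + u(-66)) = (4282 + (9 - 46*48))/(2084 + (-115 - 24*(-66))/(5 - 66)) = (4282 + (9 - 2208))/(2084 + (-115 + 1584)/(-61)) = (4282 - 2199)/(2084 - 1/61*1469) = 2083/(2084 - 1469/61) = 2083/(125655/61) = 2083*(61/125655) = 127063/125655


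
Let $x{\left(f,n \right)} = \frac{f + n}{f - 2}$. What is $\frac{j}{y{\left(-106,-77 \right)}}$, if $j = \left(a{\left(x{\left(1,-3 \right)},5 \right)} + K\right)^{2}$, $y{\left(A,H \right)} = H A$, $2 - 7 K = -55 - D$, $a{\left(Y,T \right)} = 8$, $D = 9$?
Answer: $\frac{7442}{199969} \approx 0.037216$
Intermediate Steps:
$x{\left(f,n \right)} = \frac{f + n}{-2 + f}$
$K = \frac{66}{7}$ ($K = \frac{2}{7} - \frac{-55 - 9}{7} = \frac{2}{7} - - \frac{64}{7} = \frac{2}{7} + \frac{64}{7} = \frac{66}{7} \approx 9.4286$)
$y{\left(A,H \right)} = A H$
$j = \frac{14884}{49}$ ($j = \left(8 + \frac{66}{7}\right)^{2} = \left(\frac{122}{7}\right)^{2} = \frac{14884}{49} \approx 303.75$)
$\frac{j}{y{\left(-106,-77 \right)}} = \frac{14884}{49 \left(\left(-106\right) \left(-77\right)\right)} = \frac{14884}{49 \cdot 8162} = \frac{14884}{49} \cdot \frac{1}{8162} = \frac{7442}{199969}$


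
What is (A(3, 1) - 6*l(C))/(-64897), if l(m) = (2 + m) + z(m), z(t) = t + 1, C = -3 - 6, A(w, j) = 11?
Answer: -101/64897 ≈ -0.0015563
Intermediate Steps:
C = -9
z(t) = 1 + t
l(m) = 3 + 2*m (l(m) = (2 + m) + (1 + m) = 3 + 2*m)
(A(3, 1) - 6*l(C))/(-64897) = (11 - 6*(3 + 2*(-9)))/(-64897) = (11 - 6*(3 - 18))*(-1/64897) = (11 - 6*(-15))*(-1/64897) = (11 + 90)*(-1/64897) = 101*(-1/64897) = -101/64897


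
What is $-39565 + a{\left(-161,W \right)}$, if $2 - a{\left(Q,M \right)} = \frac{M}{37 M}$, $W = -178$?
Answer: $- \frac{1463832}{37} \approx -39563.0$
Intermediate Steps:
$a{\left(Q,M \right)} = \frac{73}{37}$ ($a{\left(Q,M \right)} = 2 - \frac{M}{37 M} = 2 - M \frac{1}{37 M} = 2 - \frac{1}{37} = \frac{73}{37}$)
$-39565 + a{\left(-161,W \right)} = -39565 + \frac{73}{37} = - \frac{1463832}{37}$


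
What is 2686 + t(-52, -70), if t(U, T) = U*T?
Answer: 6326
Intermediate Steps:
t(U, T) = T*U
2686 + t(-52, -70) = 2686 - 70*(-52) = 2686 + 3640 = 6326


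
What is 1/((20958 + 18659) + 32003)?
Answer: 1/71620 ≈ 1.3963e-5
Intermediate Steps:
1/((20958 + 18659) + 32003) = 1/(39617 + 32003) = 1/71620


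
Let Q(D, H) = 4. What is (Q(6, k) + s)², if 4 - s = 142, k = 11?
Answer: 17956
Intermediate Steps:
s = -138 (s = 4 - 1*142 = 4 - 142 = -138)
(Q(6, k) + s)² = (4 - 138)² = (-134)² = 17956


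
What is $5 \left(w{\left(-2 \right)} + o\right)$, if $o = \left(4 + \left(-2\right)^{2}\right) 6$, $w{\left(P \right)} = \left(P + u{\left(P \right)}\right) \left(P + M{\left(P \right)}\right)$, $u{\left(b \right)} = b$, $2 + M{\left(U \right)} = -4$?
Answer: $400$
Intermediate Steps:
$M{\left(U \right)} = -6$ ($M{\left(U \right)} = -2 - 4 = -6$)
$w{\left(P \right)} = 2 P \left(-6 + P\right)$ ($w{\left(P \right)} = \left(P + P\right) \left(P - 6\right) = 2 P \left(-6 + P\right)$)
$o = 48$ ($o = \left(4 + 4\right) 6 = 8 \cdot 6 = 48$)
$5 \left(w{\left(-2 \right)} + o\right) = 5 \left(2 \left(-2\right) \left(-6 - 2\right) + 48\right) = 5 \left(2 \left(-2\right) \left(-8\right) + 48\right) = 5 \left(32 + 48\right) = 5 \cdot 80 = 400$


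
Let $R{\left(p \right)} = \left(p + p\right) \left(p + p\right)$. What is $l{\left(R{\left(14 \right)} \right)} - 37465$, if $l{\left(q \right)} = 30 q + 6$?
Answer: $-13939$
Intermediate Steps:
$R{\left(p \right)} = 4 p^{2}$ ($R{\left(p \right)} = 2 p 2 p = 4 p^{2}$)
$l{\left(q \right)} = 6 + 30 q$
$l{\left(R{\left(14 \right)} \right)} - 37465 = \left(6 + 30 \cdot 4 \cdot 14^{2}\right) - 37465 = \left(6 + 30 \cdot 4 \cdot 196\right) - 37465 = \left(6 + 30 \cdot 784\right) - 37465 = \left(6 + 23520\right) - 37465 = 23526 - 37465 = -13939$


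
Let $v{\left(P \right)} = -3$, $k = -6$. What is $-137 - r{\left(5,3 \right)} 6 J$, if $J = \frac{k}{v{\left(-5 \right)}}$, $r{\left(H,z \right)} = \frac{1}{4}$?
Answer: $-140$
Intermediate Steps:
$r{\left(H,z \right)} = \frac{1}{4}$
$J = 2$ ($J = - \frac{6}{-3} = \left(-6\right) \left(- \frac{1}{3}\right) = 2$)
$-137 - r{\left(5,3 \right)} 6 J = -137 - \frac{1}{4} \cdot 6 \cdot 2 = -137 - \frac{3}{2} \cdot 2 = -137 - 3 = -140$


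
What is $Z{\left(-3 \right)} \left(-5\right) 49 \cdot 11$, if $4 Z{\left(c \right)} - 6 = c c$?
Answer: $- \frac{40425}{4} \approx -10106.0$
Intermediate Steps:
$Z{\left(c \right)} = \frac{3}{2} + \frac{c^{2}}{4}$ ($Z{\left(c \right)} = \frac{3}{2} + \frac{c c}{4} = \frac{3}{2} + \frac{c^{2}}{4}$)
$Z{\left(-3 \right)} \left(-5\right) 49 \cdot 11 = \left(\frac{3}{2} + \frac{\left(-3\right)^{2}}{4}\right) \left(-5\right) 49 \cdot 11 = \left(\frac{3}{2} + \frac{1}{4} \cdot 9\right) \left(-5\right) 49 \cdot 11 = \left(\frac{3}{2} + \frac{9}{4}\right) \left(-5\right) 49 \cdot 11 = \frac{15}{4} \left(-5\right) 49 \cdot 11 = \left(- \frac{75}{4}\right) 49 \cdot 11 = \left(- \frac{3675}{4}\right) 11 = - \frac{40425}{4}$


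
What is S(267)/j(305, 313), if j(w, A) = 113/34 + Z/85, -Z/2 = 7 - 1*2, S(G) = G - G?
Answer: 0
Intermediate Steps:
S(G) = 0
Z = -10 (Z = -2*(7 - 1*2) = -2*(7 - 2) = -2*5 = -10)
j(w, A) = 109/34 (j(w, A) = 113/34 - 10/85 = 113*(1/34) - 10*1/85 = 113/34 - 2/17 = 109/34)
S(267)/j(305, 313) = 0/(109/34) = 0*(34/109) = 0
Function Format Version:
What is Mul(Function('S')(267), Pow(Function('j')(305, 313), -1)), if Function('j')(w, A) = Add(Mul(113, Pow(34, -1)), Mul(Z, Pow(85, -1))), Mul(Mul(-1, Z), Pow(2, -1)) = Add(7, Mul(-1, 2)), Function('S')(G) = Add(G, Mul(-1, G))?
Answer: 0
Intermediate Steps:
Function('S')(G) = 0
Z = -10 (Z = Mul(-2, Add(7, Mul(-1, 2))) = Mul(-2, Add(7, -2)) = Mul(-2, 5) = -10)
Function('j')(w, A) = Rational(109, 34) (Function('j')(w, A) = Add(Mul(113, Pow(34, -1)), Mul(-10, Pow(85, -1))) = Add(Mul(113, Rational(1, 34)), Mul(-10, Rational(1, 85))) = Add(Rational(113, 34), Rational(-2, 17)) = Rational(109, 34))
Mul(Function('S')(267), Pow(Function('j')(305, 313), -1)) = Mul(0, Pow(Rational(109, 34), -1)) = Mul(0, Rational(34, 109)) = 0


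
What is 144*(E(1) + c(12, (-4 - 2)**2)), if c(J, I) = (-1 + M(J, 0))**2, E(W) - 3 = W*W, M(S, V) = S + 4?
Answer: 32976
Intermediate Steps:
M(S, V) = 4 + S
E(W) = 3 + W**2 (E(W) = 3 + W*W = 3 + W**2)
c(J, I) = (3 + J)**2 (c(J, I) = (-1 + (4 + J))**2 = (3 + J)**2)
144*(E(1) + c(12, (-4 - 2)**2)) = 144*((3 + 1**2) + (3 + 12)**2) = 144*((3 + 1) + 15**2) = 144*(4 + 225) = 144*229 = 32976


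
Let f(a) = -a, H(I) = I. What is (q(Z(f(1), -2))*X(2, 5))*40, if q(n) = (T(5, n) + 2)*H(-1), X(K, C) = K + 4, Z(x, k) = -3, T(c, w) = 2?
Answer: -960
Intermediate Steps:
X(K, C) = 4 + K
q(n) = -4 (q(n) = (2 + 2)*(-1) = 4*(-1) = -4)
(q(Z(f(1), -2))*X(2, 5))*40 = -4*(4 + 2)*40 = -4*6*40 = -24*40 = -960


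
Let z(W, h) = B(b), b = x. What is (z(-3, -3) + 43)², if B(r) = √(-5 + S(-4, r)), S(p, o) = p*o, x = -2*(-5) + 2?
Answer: (43 + I*√53)² ≈ 1796.0 + 626.09*I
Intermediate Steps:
x = 12 (x = 10 + 2 = 12)
b = 12
S(p, o) = o*p
B(r) = √(-5 - 4*r) (B(r) = √(-5 + r*(-4)) = √(-5 - 4*r))
z(W, h) = I*√53 (z(W, h) = √(-5 - 4*12) = √(-5 - 48) = √(-53) = I*√53)
(z(-3, -3) + 43)² = (I*√53 + 43)² = (43 + I*√53)²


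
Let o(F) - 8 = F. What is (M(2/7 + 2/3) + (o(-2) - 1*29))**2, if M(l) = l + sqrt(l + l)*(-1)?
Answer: 215209/441 + 1852*sqrt(210)/441 ≈ 548.86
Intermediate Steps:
o(F) = 8 + F
M(l) = l - sqrt(2)*sqrt(l) (M(l) = l + sqrt(2*l)*(-1) = l + (sqrt(2)*sqrt(l))*(-1) = l - sqrt(2)*sqrt(l))
(M(2/7 + 2/3) + (o(-2) - 1*29))**2 = (((2/7 + 2/3) - sqrt(2)*sqrt(2/7 + 2/3)) + ((8 - 2) - 1*29))**2 = (((2*(1/7) + 2*(1/3)) - sqrt(2)*sqrt(2*(1/7) + 2*(1/3))) + (6 - 29))**2 = (((2/7 + 2/3) - sqrt(2)*sqrt(2/7 + 2/3)) - 23)**2 = ((20/21 - sqrt(2)*sqrt(20/21)) - 23)**2 = ((20/21 - sqrt(2)*2*sqrt(105)/21) - 23)**2 = ((20/21 - 2*sqrt(210)/21) - 23)**2 = (-463/21 - 2*sqrt(210)/21)**2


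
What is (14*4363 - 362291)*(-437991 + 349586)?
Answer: 26628381645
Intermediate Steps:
(14*4363 - 362291)*(-437991 + 349586) = (61082 - 362291)*(-88405) = -301209*(-88405) = 26628381645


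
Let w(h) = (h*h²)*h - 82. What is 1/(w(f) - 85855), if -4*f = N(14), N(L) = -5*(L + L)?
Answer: 1/1414688 ≈ 7.0687e-7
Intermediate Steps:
N(L) = -10*L
f = 35 (f = -(-5)*14/2 = -¼*(-140) = 35)
w(h) = -82 + h⁴ (w(h) = h³*h - 82 = h⁴ - 82 = -82 + h⁴)
1/(w(f) - 85855) = 1/((-82 + 35⁴) - 85855) = 1/((-82 + 1500625) - 85855) = 1/(1500543 - 85855) = 1/1414688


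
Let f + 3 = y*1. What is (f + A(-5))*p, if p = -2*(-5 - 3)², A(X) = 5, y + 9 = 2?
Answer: 640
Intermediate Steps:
y = -7 (y = -9 + 2 = -7)
f = -10 (f = -3 - 7*1 = -3 - 7 = -10)
p = -128 (p = -2*(-8)² = -2*64 = -128)
(f + A(-5))*p = (-10 + 5)*(-128) = -5*(-128) = 640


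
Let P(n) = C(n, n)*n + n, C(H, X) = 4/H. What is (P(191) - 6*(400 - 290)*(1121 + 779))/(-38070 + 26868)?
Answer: 417935/3734 ≈ 111.93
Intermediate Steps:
P(n) = 4 + n (P(n) = (4/n)*n + n = 4 + n)
(P(191) - 6*(400 - 290)*(1121 + 779))/(-38070 + 26868) = ((4 + 191) - 6*(400 - 290)*(1121 + 779))/(-38070 + 26868) = (195 - 660*1900)/(-11202) = (195 - 6*209000)*(-1/11202) = (195 - 1254000)*(-1/11202) = -1253805*(-1/11202) = 417935/3734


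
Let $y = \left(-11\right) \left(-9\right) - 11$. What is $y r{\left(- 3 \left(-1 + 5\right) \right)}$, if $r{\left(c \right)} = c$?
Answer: $-1056$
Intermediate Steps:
$y = 88$ ($y = 99 - 11 = 88$)
$y r{\left(- 3 \left(-1 + 5\right) \right)} = 88 \left(- 3 \left(-1 + 5\right)\right) = 88 \left(\left(-3\right) 4\right) = 88 \left(-12\right) = -1056$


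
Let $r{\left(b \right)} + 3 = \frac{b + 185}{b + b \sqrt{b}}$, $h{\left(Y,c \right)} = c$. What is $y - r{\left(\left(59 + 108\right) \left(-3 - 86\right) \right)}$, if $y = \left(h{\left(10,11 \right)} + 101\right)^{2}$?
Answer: $\frac{1385964398013}{110461816} + \frac{7339 i \sqrt{14863}}{110461816} \approx 12547.0 + 0.0080999 i$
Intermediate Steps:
$r{\left(b \right)} = -3 + \frac{185 + b}{b + b^{\frac{3}{2}}}$ ($r{\left(b \right)} = -3 + \frac{b + 185}{b + b \sqrt{b}} = -3 + \frac{185 + b}{b + b^{\frac{3}{2}}}$)
$y = 12544$ ($y = \left(11 + 101\right)^{2} = 112^{2} = 12544$)
$y - r{\left(\left(59 + 108\right) \left(-3 - 86\right) \right)} = 12544 - \frac{185 - 3 \left(\left(59 + 108\right) \left(-3 - 86\right)\right)^{\frac{3}{2}} - 2 \left(59 + 108\right) \left(-3 - 86\right)}{\left(59 + 108\right) \left(-3 - 86\right) + \left(\left(59 + 108\right) \left(-3 - 86\right)\right)^{\frac{3}{2}}} = 12544 - \frac{185 - 3 \left(167 \left(-89\right)\right)^{\frac{3}{2}} - 2 \cdot 167 \left(-89\right)}{167 \left(-89\right) + \left(167 \left(-89\right)\right)^{\frac{3}{2}}} = 12544 - \frac{185 - 3 \left(-14863\right)^{\frac{3}{2}} - -29726}{-14863 + \left(-14863\right)^{\frac{3}{2}}} = 12544 - \frac{185 - 3 \left(- 14863 i \sqrt{14863}\right) + 29726}{-14863 - 14863 i \sqrt{14863}} = 12544 - \frac{185 + 44589 i \sqrt{14863} + 29726}{-14863 - 14863 i \sqrt{14863}} = 12544 - \frac{29911 + 44589 i \sqrt{14863}}{-14863 - 14863 i \sqrt{14863}}$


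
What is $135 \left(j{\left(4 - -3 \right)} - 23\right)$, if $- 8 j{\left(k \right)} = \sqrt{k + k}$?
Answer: $-3105 - \frac{135 \sqrt{14}}{8} \approx -3168.1$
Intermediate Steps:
$j{\left(k \right)} = - \frac{\sqrt{2} \sqrt{k}}{8}$ ($j{\left(k \right)} = - \frac{\sqrt{k + k}}{8} = - \frac{\sqrt{2 k}}{8} = - \frac{\sqrt{2} \sqrt{k}}{8}$)
$135 \left(j{\left(4 - -3 \right)} - 23\right) = 135 \left(- \frac{\sqrt{2} \sqrt{4 - -3}}{8} - 23\right) = 135 \left(- \frac{\sqrt{2} \sqrt{4 + 3}}{8} - 23\right) = 135 \left(- \frac{\sqrt{2} \sqrt{7}}{8} - 23\right) = 135 \left(- \frac{\sqrt{14}}{8} - 23\right) = 135 \left(-23 - \frac{\sqrt{14}}{8}\right) = -3105 - \frac{135 \sqrt{14}}{8}$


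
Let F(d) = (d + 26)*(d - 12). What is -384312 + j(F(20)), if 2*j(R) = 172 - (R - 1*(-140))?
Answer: -384480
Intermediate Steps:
F(d) = (-12 + d)*(26 + d) (F(d) = (26 + d)*(-12 + d) = (-12 + d)*(26 + d))
j(R) = 16 - R/2 (j(R) = (172 - (R - 1*(-140)))/2 = (172 - (R + 140))/2 = (172 - (140 + R))/2 = (172 + (-140 - R))/2 = (32 - R)/2 = 16 - R/2)
-384312 + j(F(20)) = -384312 + (16 - (-312 + 20² + 14*20)/2) = -384312 + (16 - (-312 + 400 + 280)/2) = -384312 + (16 - ½*368) = -384312 + (16 - 184) = -384312 - 168 = -384480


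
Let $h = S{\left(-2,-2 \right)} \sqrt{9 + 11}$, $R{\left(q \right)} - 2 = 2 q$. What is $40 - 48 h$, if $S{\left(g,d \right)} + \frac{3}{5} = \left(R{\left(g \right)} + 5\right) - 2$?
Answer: $40 - \frac{192 \sqrt{5}}{5} \approx -45.865$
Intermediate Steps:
$R{\left(q \right)} = 2 + 2 q$
$S{\left(g,d \right)} = \frac{22}{5} + 2 g$ ($S{\left(g,d \right)} = - \frac{3}{5} + \left(\left(\left(2 + 2 g\right) + 5\right) - 2\right) = - \frac{3}{5} + \left(\left(7 + 2 g\right) - 2\right) = - \frac{3}{5} + \left(5 + 2 g\right) = \frac{22}{5} + 2 g$)
$h = \frac{4 \sqrt{5}}{5}$ ($h = \left(\frac{22}{5} + 2 \left(-2\right)\right) \sqrt{9 + 11} = \left(\frac{22}{5} - 4\right) \sqrt{20} = \frac{2 \cdot 2 \sqrt{5}}{5} = \frac{4 \sqrt{5}}{5} \approx 1.7889$)
$40 - 48 h = 40 - 48 \frac{4 \sqrt{5}}{5} = 40 - \frac{192 \sqrt{5}}{5}$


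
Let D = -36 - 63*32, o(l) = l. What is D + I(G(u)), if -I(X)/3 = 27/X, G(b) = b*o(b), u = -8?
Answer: -131409/64 ≈ -2053.3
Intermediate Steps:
G(b) = b² (G(b) = b*b = b²)
I(X) = -81/X
D = -2052 (D = -36 - 2016 = -2052)
D + I(G(u)) = -2052 - 81/((-8)²) = -2052 - 81/64 = -131409/64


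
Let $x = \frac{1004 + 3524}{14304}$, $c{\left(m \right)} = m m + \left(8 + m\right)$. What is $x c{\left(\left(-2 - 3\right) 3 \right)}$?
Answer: $\frac{30847}{447} \approx 69.009$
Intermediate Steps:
$c{\left(m \right)} = 8 + m + m^{2}$ ($c{\left(m \right)} = m^{2} + \left(8 + m\right) = 8 + m + m^{2}$)
$x = \frac{283}{894}$ ($x = 4528 \cdot \frac{1}{14304} = \frac{283}{894} \approx 0.31656$)
$x c{\left(\left(-2 - 3\right) 3 \right)} = \frac{283 \left(8 + \left(-2 - 3\right) 3 + \left(\left(-2 - 3\right) 3\right)^{2}\right)}{894} = \frac{283 \left(8 - 15 + \left(\left(-5\right) 3\right)^{2}\right)}{894} = \frac{283 \left(8 - 15 + \left(-15\right)^{2}\right)}{894} = \frac{283 \left(8 - 15 + 225\right)}{894} = \frac{283}{894} \cdot 218 = \frac{30847}{447}$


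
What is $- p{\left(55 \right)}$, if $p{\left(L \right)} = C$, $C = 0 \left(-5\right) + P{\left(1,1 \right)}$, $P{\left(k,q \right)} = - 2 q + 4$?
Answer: $-2$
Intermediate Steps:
$P{\left(k,q \right)} = 4 - 2 q$
$C = 2$ ($C = 0 \left(-5\right) + \left(4 - 2\right) = 0 + \left(4 - 2\right) = 0 + 2 = 2$)
$p{\left(L \right)} = 2$
$- p{\left(55 \right)} = \left(-1\right) 2 = -2$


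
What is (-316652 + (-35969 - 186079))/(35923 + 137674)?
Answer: -538700/173597 ≈ -3.1032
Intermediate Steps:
(-316652 + (-35969 - 186079))/(35923 + 137674) = (-316652 - 222048)/173597 = -538700*1/173597 = -538700/173597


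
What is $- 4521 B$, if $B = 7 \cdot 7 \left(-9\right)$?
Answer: $1993761$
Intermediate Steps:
$B = -441$ ($B = 49 \left(-9\right) = -441$)
$- 4521 B = \left(-4521\right) \left(-441\right) = 1993761$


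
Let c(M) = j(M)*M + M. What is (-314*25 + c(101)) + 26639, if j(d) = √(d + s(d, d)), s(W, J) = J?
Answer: 18890 + 101*√202 ≈ 20325.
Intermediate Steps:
j(d) = √2*√d (j(d) = √(d + d) = √(2*d) = √2*√d)
c(M) = M + √2*M^(3/2) (c(M) = (√2*√M)*M + M = √2*M^(3/2) + M = M + √2*M^(3/2))
(-314*25 + c(101)) + 26639 = (-314*25 + (101 + √2*101^(3/2))) + 26639 = (-7850 + (101 + √2*(101*√101))) + 26639 = (-7850 + (101 + 101*√202)) + 26639 = (-7749 + 101*√202) + 26639 = 18890 + 101*√202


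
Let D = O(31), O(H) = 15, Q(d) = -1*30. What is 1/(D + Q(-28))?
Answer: -1/15 ≈ -0.066667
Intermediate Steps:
Q(d) = -30
D = 15
1/(D + Q(-28)) = 1/(15 - 30) = 1/(-15) = -1/15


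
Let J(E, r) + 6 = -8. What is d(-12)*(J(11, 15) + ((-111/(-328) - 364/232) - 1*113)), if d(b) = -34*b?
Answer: -62206179/1189 ≈ -52318.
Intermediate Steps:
J(E, r) = -14 (J(E, r) = -6 - 8 = -14)
d(-12)*(J(11, 15) + ((-111/(-328) - 364/232) - 1*113)) = (-34*(-12))*(-14 + ((-111/(-328) - 364/232) - 1*113)) = 408*(-14 + ((-111*(-1/328) - 364*1/232) - 113)) = 408*(-14 + ((111/328 - 91/58) - 113)) = 408*(-14 + (-11705/9512 - 113)) = 408*(-14 - 1086561/9512) = 408*(-1219729/9512) = -62206179/1189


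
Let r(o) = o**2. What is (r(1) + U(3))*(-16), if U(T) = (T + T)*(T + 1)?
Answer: -400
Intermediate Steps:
U(T) = 2*T*(1 + T) (U(T) = (2*T)*(1 + T) = 2*T*(1 + T))
(r(1) + U(3))*(-16) = (1**2 + 2*3*(1 + 3))*(-16) = (1 + 2*3*4)*(-16) = (1 + 24)*(-16) = 25*(-16) = -400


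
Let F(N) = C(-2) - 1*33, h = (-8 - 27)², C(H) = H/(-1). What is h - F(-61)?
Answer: 1256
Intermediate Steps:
C(H) = -H (C(H) = H*(-1) = -H)
h = 1225 (h = (-35)² = 1225)
F(N) = -31 (F(N) = -1*(-2) - 1*33 = 2 - 33 = -31)
h - F(-61) = 1225 - 1*(-31) = 1225 + 31 = 1256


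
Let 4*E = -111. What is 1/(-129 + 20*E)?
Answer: -1/684 ≈ -0.0014620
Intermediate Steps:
E = -111/4 (E = (¼)*(-111) = -111/4 ≈ -27.750)
1/(-129 + 20*E) = 1/(-129 + 20*(-111/4)) = 1/(-129 - 555) = 1/(-684) = -1/684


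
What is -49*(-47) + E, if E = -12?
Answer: 2291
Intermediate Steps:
-49*(-47) + E = -49*(-47) - 12 = 2303 - 12 = 2291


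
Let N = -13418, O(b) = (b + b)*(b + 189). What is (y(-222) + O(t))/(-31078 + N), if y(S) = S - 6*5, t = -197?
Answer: -725/11124 ≈ -0.065174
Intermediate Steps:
y(S) = -30 + S (y(S) = S - 30 = -30 + S)
O(b) = 2*b*(189 + b) (O(b) = (2*b)*(189 + b) = 2*b*(189 + b))
(y(-222) + O(t))/(-31078 + N) = ((-30 - 222) + 2*(-197)*(189 - 197))/(-31078 - 13418) = (-252 + 2*(-197)*(-8))/(-44496) = (-252 + 3152)*(-1/44496) = 2900*(-1/44496) = -725/11124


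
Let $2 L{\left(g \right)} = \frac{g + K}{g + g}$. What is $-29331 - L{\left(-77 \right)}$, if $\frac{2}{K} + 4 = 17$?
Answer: $- \frac{117442323}{4004} \approx -29331.0$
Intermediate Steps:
$K = \frac{2}{13}$ ($K = \frac{2}{-4 + 17} = \frac{2}{13} \approx 0.15385$)
$L{\left(g \right)} = \frac{\frac{2}{13} + g}{4 g}$ ($L{\left(g \right)} = \frac{\left(g + \frac{2}{13}\right) \frac{1}{g + g}}{2} = \frac{\left(\frac{2}{13} + g\right) \frac{1}{2 g}}{2} = \frac{\frac{1}{2} \frac{1}{g} \left(\frac{2}{13} + g\right)}{2} = \frac{\frac{2}{13} + g}{4 g}$)
$-29331 - L{\left(-77 \right)} = -29331 - \frac{2 + 13 \left(-77\right)}{52 \left(-77\right)} = -29331 - \frac{1}{52} \left(- \frac{1}{77}\right) \left(2 - 1001\right) = -29331 - \frac{1}{52} \left(- \frac{1}{77}\right) \left(-999\right) = -29331 - \frac{999}{4004} = - \frac{117442323}{4004}$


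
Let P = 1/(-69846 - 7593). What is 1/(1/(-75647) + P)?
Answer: -5858028033/153086 ≈ -38266.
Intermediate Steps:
P = -1/77439 (P = 1/(-77439) = -1/77439 ≈ -1.2913e-5)
1/(1/(-75647) + P) = 1/(1/(-75647) - 1/77439) = 1/(-1/75647 - 1/77439) = 1/(-153086/5858028033) = -5858028033/153086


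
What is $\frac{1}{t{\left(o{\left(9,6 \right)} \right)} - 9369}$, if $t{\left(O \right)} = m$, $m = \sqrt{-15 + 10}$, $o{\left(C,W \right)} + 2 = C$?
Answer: $- \frac{9369}{87778166} - \frac{i \sqrt{5}}{87778166} \approx -0.00010673 - 2.5474 \cdot 10^{-8} i$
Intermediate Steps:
$o{\left(C,W \right)} = -2 + C$
$m = i \sqrt{5}$ ($m = \sqrt{-5} = i \sqrt{5} \approx 2.2361 i$)
$t{\left(O \right)} = i \sqrt{5}$
$\frac{1}{t{\left(o{\left(9,6 \right)} \right)} - 9369} = \frac{1}{i \sqrt{5} - 9369} = \frac{1}{-9369 + i \sqrt{5}}$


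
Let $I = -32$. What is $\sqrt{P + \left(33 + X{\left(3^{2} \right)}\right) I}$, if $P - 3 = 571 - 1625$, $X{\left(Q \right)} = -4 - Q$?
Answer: $i \sqrt{1691} \approx 41.122 i$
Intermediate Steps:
$P = -1051$ ($P = 3 + \left(571 - 1625\right) = 3 - 1054 = -1051$)
$\sqrt{P + \left(33 + X{\left(3^{2} \right)}\right) I} = \sqrt{-1051 + \left(33 - 13\right) \left(-32\right)} = \sqrt{-1051 + 20 \left(-32\right)} = \sqrt{-1051 - 640} = \sqrt{-1691} = i \sqrt{1691}$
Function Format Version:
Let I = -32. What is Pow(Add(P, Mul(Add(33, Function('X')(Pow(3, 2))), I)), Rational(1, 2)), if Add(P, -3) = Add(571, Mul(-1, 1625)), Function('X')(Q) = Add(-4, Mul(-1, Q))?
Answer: Mul(I, Pow(1691, Rational(1, 2))) ≈ Mul(41.122, I)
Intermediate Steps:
P = -1051 (P = Add(3, Add(571, Mul(-1, 1625))) = Add(3, Add(571, -1625)) = Add(3, -1054) = -1051)
Pow(Add(P, Mul(Add(33, Function('X')(Pow(3, 2))), I)), Rational(1, 2)) = Pow(Add(-1051, Mul(Add(33, Add(-4, Mul(-1, Pow(3, 2)))), -32)), Rational(1, 2)) = Pow(Add(-1051, Mul(Add(33, Add(-4, Mul(-1, 9))), -32)), Rational(1, 2)) = Pow(Add(-1051, Mul(Add(33, Add(-4, -9)), -32)), Rational(1, 2)) = Pow(Add(-1051, Mul(Add(33, -13), -32)), Rational(1, 2)) = Pow(Add(-1051, Mul(20, -32)), Rational(1, 2)) = Pow(Add(-1051, -640), Rational(1, 2)) = Pow(-1691, Rational(1, 2)) = Mul(I, Pow(1691, Rational(1, 2)))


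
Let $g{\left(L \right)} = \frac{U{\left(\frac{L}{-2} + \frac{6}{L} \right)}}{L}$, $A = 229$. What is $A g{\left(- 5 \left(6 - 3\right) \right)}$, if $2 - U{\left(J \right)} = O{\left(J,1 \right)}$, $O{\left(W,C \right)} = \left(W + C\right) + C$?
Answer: $\frac{16259}{150} \approx 108.39$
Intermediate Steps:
$O{\left(W,C \right)} = W + 2 C$ ($O{\left(W,C \right)} = \left(C + W\right) + C = W + 2 C$)
$U{\left(J \right)} = - J$ ($U{\left(J \right)} = 2 - \left(J + 2 \cdot 1\right) = 2 - \left(J + 2\right) = 2 - \left(2 + J\right) = - J$)
$g{\left(L \right)} = \frac{\frac{L}{2} - \frac{6}{L}}{L}$ ($g{\left(L \right)} = \frac{\left(-1\right) \left(\frac{L}{-2} + \frac{6}{L}\right)}{L} = \frac{\left(-1\right) \left(L \left(- \frac{1}{2}\right) + \frac{6}{L}\right)}{L} = \frac{\left(-1\right) \left(- \frac{L}{2} + \frac{6}{L}\right)}{L} = \frac{\left(-1\right) \left(\frac{6}{L} - \frac{L}{2}\right)}{L} = \frac{\frac{L}{2} - \frac{6}{L}}{L}$)
$A g{\left(- 5 \left(6 - 3\right) \right)} = 229 \left(\frac{1}{2} - \frac{6}{25 \left(6 - 3\right)^{2}}\right) = 229 \left(\frac{1}{2} - \frac{6}{225}\right) = 229 \left(\frac{1}{2} - \frac{2}{75}\right) = 229 \cdot \frac{71}{150} = \frac{16259}{150}$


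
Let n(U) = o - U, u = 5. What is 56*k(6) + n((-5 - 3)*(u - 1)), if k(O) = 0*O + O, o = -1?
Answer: 367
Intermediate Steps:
n(U) = -1 - U
k(O) = O (k(O) = 0 + O = O)
56*k(6) + n((-5 - 3)*(u - 1)) = 56*6 + (-1 - (-5 - 3)*(5 - 1)) = 336 + (-1 - (-8)*4) = 336 + (-1 - 1*(-32)) = 336 + (-1 + 32) = 336 + 31 = 367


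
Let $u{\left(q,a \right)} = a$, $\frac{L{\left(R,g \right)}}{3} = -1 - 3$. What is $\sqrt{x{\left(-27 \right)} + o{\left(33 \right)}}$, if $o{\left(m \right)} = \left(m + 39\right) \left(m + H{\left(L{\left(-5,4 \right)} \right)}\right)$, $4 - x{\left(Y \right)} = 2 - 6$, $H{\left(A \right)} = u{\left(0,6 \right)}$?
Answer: $16 \sqrt{11} \approx 53.066$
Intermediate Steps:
$L{\left(R,g \right)} = -12$ ($L{\left(R,g \right)} = 3 \left(-1 - 3\right) = 3 \left(-4\right) = -12$)
$H{\left(A \right)} = 6$
$x{\left(Y \right)} = 8$ ($x{\left(Y \right)} = 4 - \left(2 - 6\right) = 4 - -4 = 4 + 4 = 8$)
$o{\left(m \right)} = \left(6 + m\right) \left(39 + m\right)$ ($o{\left(m \right)} = \left(m + 39\right) \left(m + 6\right) = \left(39 + m\right) \left(6 + m\right) = \left(6 + m\right) \left(39 + m\right)$)
$\sqrt{x{\left(-27 \right)} + o{\left(33 \right)}} = \sqrt{8 + \left(234 + 33^{2} + 45 \cdot 33\right)} = \sqrt{8 + \left(234 + 1089 + 1485\right)} = \sqrt{8 + 2808} = \sqrt{2816} = 16 \sqrt{11}$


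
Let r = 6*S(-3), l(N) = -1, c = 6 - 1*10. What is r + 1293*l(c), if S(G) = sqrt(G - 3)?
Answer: -1293 + 6*I*sqrt(6) ≈ -1293.0 + 14.697*I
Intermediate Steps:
c = -4 (c = 6 - 10 = -4)
S(G) = sqrt(-3 + G)
r = 6*I*sqrt(6) (r = 6*sqrt(-3 - 3) = 6*sqrt(-6) = 6*(I*sqrt(6)) = 6*I*sqrt(6) ≈ 14.697*I)
r + 1293*l(c) = 6*I*sqrt(6) + 1293*(-1) = 6*I*sqrt(6) - 1293 = -1293 + 6*I*sqrt(6)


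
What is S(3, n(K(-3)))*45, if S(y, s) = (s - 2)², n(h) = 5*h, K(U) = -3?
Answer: 13005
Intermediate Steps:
S(y, s) = (-2 + s)²
S(3, n(K(-3)))*45 = (-2 + 5*(-3))²*45 = (-2 - 15)²*45 = (-17)²*45 = 289*45 = 13005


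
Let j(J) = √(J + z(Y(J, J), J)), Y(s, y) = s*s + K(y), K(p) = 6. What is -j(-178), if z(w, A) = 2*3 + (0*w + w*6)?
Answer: -4*√11873 ≈ -435.85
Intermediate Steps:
Y(s, y) = 6 + s² (Y(s, y) = s*s + 6 = s² + 6 = 6 + s²)
z(w, A) = 6 + 6*w (z(w, A) = 6 + (0 + 6*w) = 6 + 6*w)
j(J) = √(42 + J + 6*J²) (j(J) = √(J + (6 + 6*(6 + J²))) = √(J + (6 + (36 + 6*J²))) = √(J + (42 + 6*J²)) = √(42 + J + 6*J²))
-j(-178) = -√(42 - 178 + 6*(-178)²) = -√(42 - 178 + 6*31684) = -√(42 - 178 + 190104) = -√189968 = -4*√11873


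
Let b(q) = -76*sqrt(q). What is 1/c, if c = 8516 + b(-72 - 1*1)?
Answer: 2129/18235976 + 19*I*sqrt(73)/18235976 ≈ 0.00011675 + 8.902e-6*I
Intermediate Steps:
c = 8516 - 76*I*sqrt(73) (c = 8516 - 76*sqrt(-72 - 1*1) = 8516 - 76*sqrt(-72 - 1) = 8516 - 76*I*sqrt(73) ≈ 8516.0 - 649.34*I)
1/c = 1/(8516 - 76*I*sqrt(73))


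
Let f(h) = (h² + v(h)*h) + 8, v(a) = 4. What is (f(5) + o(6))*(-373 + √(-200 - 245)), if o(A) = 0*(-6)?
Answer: -19769 + 53*I*√445 ≈ -19769.0 + 1118.0*I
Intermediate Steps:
o(A) = 0
f(h) = 8 + h² + 4*h (f(h) = (h² + 4*h) + 8 = 8 + h² + 4*h)
(f(5) + o(6))*(-373 + √(-200 - 245)) = ((8 + 5² + 4*5) + 0)*(-373 + √(-200 - 245)) = ((8 + 25 + 20) + 0)*(-373 + √(-445)) = (53 + 0)*(-373 + I*√445) = 53*(-373 + I*√445) = -19769 + 53*I*√445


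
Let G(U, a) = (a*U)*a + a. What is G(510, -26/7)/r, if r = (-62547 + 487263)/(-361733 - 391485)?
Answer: -64885588001/5202771 ≈ -12471.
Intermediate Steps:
G(U, a) = a + U*a**2 (G(U, a) = (U*a)*a + a = U*a**2 + a = a + U*a**2)
r = -212358/376609 (r = 424716/(-753218) = 424716*(-1/753218) = -212358/376609 ≈ -0.56387)
G(510, -26/7)/r = ((-26/7)*(1 + 510*(-26/7)))/(-212358/376609) = (((1/7)*(-26))*(1 + 510*((1/7)*(-26))))*(-376609/212358) = -26*(1 + 510*(-26/7))/7*(-376609/212358) = -26*(1 - 13260/7)/7*(-376609/212358) = -26/7*(-13253/7)*(-376609/212358) = (344578/49)*(-376609/212358) = -64885588001/5202771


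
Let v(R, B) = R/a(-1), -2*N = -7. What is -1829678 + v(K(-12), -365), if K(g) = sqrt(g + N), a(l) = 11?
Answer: -1829678 + I*sqrt(34)/22 ≈ -1.8297e+6 + 0.26504*I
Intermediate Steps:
N = 7/2 (N = -1/2*(-7) = 7/2 ≈ 3.5000)
K(g) = sqrt(7/2 + g) (K(g) = sqrt(g + 7/2) = sqrt(7/2 + g))
v(R, B) = R/11
-1829678 + v(K(-12), -365) = -1829678 + (sqrt(14 + 4*(-12))/2)/11 = -1829678 + (sqrt(14 - 48)/2)/11 = -1829678 + (sqrt(-34)/2)/11 = -1829678 + ((I*sqrt(34))/2)/11 = -1829678 + (I*sqrt(34)/2)/11 = -1829678 + I*sqrt(34)/22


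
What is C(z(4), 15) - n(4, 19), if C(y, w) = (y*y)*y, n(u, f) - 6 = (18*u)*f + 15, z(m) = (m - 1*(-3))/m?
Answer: -88553/64 ≈ -1383.6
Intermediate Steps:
z(m) = (3 + m)/m (z(m) = (m + 3)/m = (3 + m)/m)
n(u, f) = 21 + 18*f*u (n(u, f) = 6 + ((18*u)*f + 15) = 6 + (18*f*u + 15) = 6 + (15 + 18*f*u) = 21 + 18*f*u)
C(y, w) = y³ (C(y, w) = y²*y = y³)
C(z(4), 15) - n(4, 19) = ((3 + 4)/4)³ - (21 + 18*19*4) = ((¼)*7)³ - (21 + 1368) = (7/4)³ - 1*1389 = 343/64 - 1389 = -88553/64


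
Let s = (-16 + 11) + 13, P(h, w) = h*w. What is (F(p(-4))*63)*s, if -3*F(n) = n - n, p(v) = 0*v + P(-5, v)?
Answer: 0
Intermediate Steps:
p(v) = -5*v (p(v) = 0*v - 5*v = 0 - 5*v = -5*v)
F(n) = 0 (F(n) = -(n - n)/3 = -1/3*0 = 0)
s = 8 (s = -5 + 13 = 8)
(F(p(-4))*63)*s = (0*63)*8 = 0*8 = 0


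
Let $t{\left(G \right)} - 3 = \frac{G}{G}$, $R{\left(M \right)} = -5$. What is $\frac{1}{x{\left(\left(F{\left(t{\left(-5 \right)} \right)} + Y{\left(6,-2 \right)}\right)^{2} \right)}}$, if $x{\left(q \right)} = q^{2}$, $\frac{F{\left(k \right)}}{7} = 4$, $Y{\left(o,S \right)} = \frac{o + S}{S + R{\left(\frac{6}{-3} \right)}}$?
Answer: $\frac{2401}{1358954496} \approx 1.7668 \cdot 10^{-6}$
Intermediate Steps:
$Y{\left(o,S \right)} = \frac{S + o}{-5 + S}$ ($Y{\left(o,S \right)} = \frac{o + S}{S - 5} = \frac{S + o}{-5 + S}$)
$t{\left(G \right)} = 4$ ($t{\left(G \right)} = 3 + \frac{G}{G} = 3 + 1 = 4$)
$F{\left(k \right)} = 28$ ($F{\left(k \right)} = 7 \cdot 4 = 28$)
$\frac{1}{x{\left(\left(F{\left(t{\left(-5 \right)} \right)} + Y{\left(6,-2 \right)}\right)^{2} \right)}} = \frac{1}{\left(\left(28 + \frac{-2 + 6}{-5 - 2}\right)^{2}\right)^{2}} = \frac{1}{\left(\left(28 + \frac{1}{-7} \cdot 4\right)^{2}\right)^{2}} = \frac{1}{\left(\left(28 - \frac{4}{7}\right)^{2}\right)^{2}} = \frac{1}{\left(\left(\frac{192}{7}\right)^{2}\right)^{2}} = \frac{1}{\left(\frac{36864}{49}\right)^{2}} = \frac{1}{\frac{1358954496}{2401}} = \frac{2401}{1358954496}$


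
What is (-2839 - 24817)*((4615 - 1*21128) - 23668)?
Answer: 1111245736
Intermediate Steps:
(-2839 - 24817)*((4615 - 1*21128) - 23668) = -27656*((4615 - 21128) - 23668) = -27656*(-16513 - 23668) = -27656*(-40181) = 1111245736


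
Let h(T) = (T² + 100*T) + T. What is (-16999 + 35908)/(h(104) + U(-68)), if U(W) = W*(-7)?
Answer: 18909/21796 ≈ 0.86754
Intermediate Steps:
U(W) = -7*W
h(T) = T² + 101*T
(-16999 + 35908)/(h(104) + U(-68)) = (-16999 + 35908)/(104*(101 + 104) - 7*(-68)) = 18909/(104*205 + 476) = 18909/(21320 + 476) = 18909/21796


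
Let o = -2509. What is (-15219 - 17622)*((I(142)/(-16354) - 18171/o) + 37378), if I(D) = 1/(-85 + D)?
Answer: -73629436409183715/59970118 ≈ -1.2278e+9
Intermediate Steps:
(-15219 - 17622)*((I(142)/(-16354) - 18171/o) + 37378) = (-15219 - 17622)*((1/((-85 + 142)*(-16354)) - 18171/(-2509)) + 37378) = -32841*((-1/16354/57 - 18171*(-1/2509)) + 37378) = -32841*(((1/57)*(-1/16354) + 18171/2509) + 37378) = -32841*((-1/932178 + 18171/2509) + 37378) = -32841*(1302969533/179910354 + 37378) = -32841*6725992181345/179910354 = -73629436409183715/59970118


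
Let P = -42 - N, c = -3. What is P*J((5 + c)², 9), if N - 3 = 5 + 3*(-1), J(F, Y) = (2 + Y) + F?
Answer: -705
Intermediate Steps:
J(F, Y) = 2 + F + Y
N = 5 (N = 3 + (5 + 3*(-1)) = 3 + (5 - 3) = 3 + 2 = 5)
P = -47 (P = -42 - 1*5 = -42 - 5 = -47)
P*J((5 + c)², 9) = -47*(2 + (5 - 3)² + 9) = -47*(2 + 2² + 9) = -47*(2 + 4 + 9) = -47*15 = -705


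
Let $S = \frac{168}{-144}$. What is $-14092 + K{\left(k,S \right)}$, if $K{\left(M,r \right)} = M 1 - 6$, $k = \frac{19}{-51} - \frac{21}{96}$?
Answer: $- \frac{23008901}{1632} \approx -14099.0$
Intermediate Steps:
$k = - \frac{965}{1632}$ ($k = 19 \left(- \frac{1}{51}\right) - \frac{7}{32} = - \frac{19}{51} - \frac{7}{32} = - \frac{965}{1632} \approx -0.5913$)
$S = - \frac{7}{6}$ ($S = 168 \left(- \frac{1}{144}\right) = - \frac{7}{6} \approx -1.1667$)
$K{\left(M,r \right)} = -6 + M$ ($K{\left(M,r \right)} = M - 6 = -6 + M$)
$-14092 + K{\left(k,S \right)} = -14092 - \frac{10757}{1632} = - \frac{23008901}{1632}$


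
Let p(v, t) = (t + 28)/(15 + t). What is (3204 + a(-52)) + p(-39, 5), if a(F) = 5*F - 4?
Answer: 58833/20 ≈ 2941.6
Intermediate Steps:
p(v, t) = (28 + t)/(15 + t)
a(F) = -4 + 5*F
(3204 + a(-52)) + p(-39, 5) = (3204 + (-4 + 5*(-52))) + (28 + 5)/(15 + 5) = (3204 + (-4 - 260)) + 33/20 = (3204 - 264) + (1/20)*33 = 2940 + 33/20 = 58833/20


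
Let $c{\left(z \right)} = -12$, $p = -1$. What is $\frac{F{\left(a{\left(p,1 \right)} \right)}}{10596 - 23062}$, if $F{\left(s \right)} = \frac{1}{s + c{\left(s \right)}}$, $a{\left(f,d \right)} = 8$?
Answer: $\frac{1}{49864} \approx 2.0055 \cdot 10^{-5}$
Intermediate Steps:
$F{\left(s \right)} = \frac{1}{-12 + s}$ ($F{\left(s \right)} = \frac{1}{s - 12} = \frac{1}{-12 + s}$)
$\frac{F{\left(a{\left(p,1 \right)} \right)}}{10596 - 23062} = \frac{1}{\left(-12 + 8\right) \left(10596 - 23062\right)} = \frac{1}{\left(-4\right) \left(-12466\right)} = \left(- \frac{1}{4}\right) \left(- \frac{1}{12466}\right) = \frac{1}{49864}$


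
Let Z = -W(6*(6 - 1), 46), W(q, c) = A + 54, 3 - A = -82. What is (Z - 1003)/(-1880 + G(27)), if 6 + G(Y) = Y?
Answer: 1142/1859 ≈ 0.61431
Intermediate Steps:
A = 85 (A = 3 - 1*(-82) = 3 + 82 = 85)
W(q, c) = 139 (W(q, c) = 85 + 54 = 139)
G(Y) = -6 + Y
Z = -139 (Z = -1*139 = -139)
(Z - 1003)/(-1880 + G(27)) = (-139 - 1003)/(-1880 + (-6 + 27)) = -1142/(-1880 + 21) = -1142/(-1859) = -1142*(-1/1859) = 1142/1859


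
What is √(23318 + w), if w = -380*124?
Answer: I*√23802 ≈ 154.28*I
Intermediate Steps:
w = -47120
√(23318 + w) = √(23318 - 47120) = √(-23802) = I*√23802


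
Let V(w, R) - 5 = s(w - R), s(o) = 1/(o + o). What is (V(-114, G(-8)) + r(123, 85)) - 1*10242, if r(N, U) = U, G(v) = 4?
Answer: -2395873/236 ≈ -10152.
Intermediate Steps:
s(o) = 1/(2*o)
V(w, R) = 5 + 1/(2*(w - R))
(V(-114, G(-8)) + r(123, 85)) - 1*10242 = ((-1/2 - 5*(-114) + 5*4)/(4 - 1*(-114)) + 85) - 1*10242 = ((-1/2 + 570 + 20)/(4 + 114) + 85) - 10242 = ((1179/2)/118 + 85) - 10242 = ((1/118)*(1179/2) + 85) - 10242 = (1179/236 + 85) - 10242 = 21239/236 - 10242 = -2395873/236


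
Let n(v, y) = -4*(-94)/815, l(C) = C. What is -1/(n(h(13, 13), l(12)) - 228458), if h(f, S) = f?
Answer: 815/186192894 ≈ 4.3772e-6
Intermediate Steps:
n(v, y) = 376/815 (n(v, y) = 376*(1/815) = 376/815)
-1/(n(h(13, 13), l(12)) - 228458) = -1/(376/815 - 228458) = -1/(-186192894/815) = -1*(-815/186192894) = 815/186192894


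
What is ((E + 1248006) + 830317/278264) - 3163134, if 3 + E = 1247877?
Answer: -185671936739/278264 ≈ -6.6725e+5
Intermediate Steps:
E = 1247874 (E = -3 + 1247877 = 1247874)
((E + 1248006) + 830317/278264) - 3163134 = ((1247874 + 1248006) + 830317/278264) - 3163134 = (2495880 + 830317*(1/278264)) - 3163134 = (2495880 + 830317/278264) - 3163134 = 694514382637/278264 - 3163134 = -185671936739/278264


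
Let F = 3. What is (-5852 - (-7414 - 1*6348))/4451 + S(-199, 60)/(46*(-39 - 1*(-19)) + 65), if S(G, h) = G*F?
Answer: 3140099/1268535 ≈ 2.4754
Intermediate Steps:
S(G, h) = 3*G (S(G, h) = G*3 = 3*G)
(-5852 - (-7414 - 1*6348))/4451 + S(-199, 60)/(46*(-39 - 1*(-19)) + 65) = (-5852 - (-7414 - 1*6348))/4451 + (3*(-199))/(46*(-39 - 1*(-19)) + 65) = (-5852 - (-7414 - 6348))*(1/4451) - 597/(46*(-39 + 19) + 65) = (-5852 - 1*(-13762))*(1/4451) - 597/(46*(-20) + 65) = (-5852 + 13762)*(1/4451) - 597/(-920 + 65) = 7910*(1/4451) - 597/(-855) = 7910/4451 - 597*(-1/855) = 7910/4451 + 199/285 = 3140099/1268535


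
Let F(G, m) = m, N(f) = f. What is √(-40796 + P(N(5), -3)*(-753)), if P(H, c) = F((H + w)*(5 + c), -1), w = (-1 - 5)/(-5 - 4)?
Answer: I*√40043 ≈ 200.11*I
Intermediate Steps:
w = ⅔ (w = -6/(-9) = -6*(-⅑) = ⅔ ≈ 0.66667)
P(H, c) = -1
√(-40796 + P(N(5), -3)*(-753)) = √(-40796 - 1*(-753)) = √(-40796 + 753) = √(-40043) = I*√40043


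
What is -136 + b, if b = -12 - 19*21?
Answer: -547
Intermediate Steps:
b = -411 (b = -12 - 399 = -411)
-136 + b = -136 - 411 = -547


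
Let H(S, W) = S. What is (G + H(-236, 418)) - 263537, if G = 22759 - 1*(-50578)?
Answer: -190436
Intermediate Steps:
G = 73337 (G = 22759 + 50578 = 73337)
(G + H(-236, 418)) - 263537 = (73337 - 236) - 263537 = 73101 - 263537 = -190436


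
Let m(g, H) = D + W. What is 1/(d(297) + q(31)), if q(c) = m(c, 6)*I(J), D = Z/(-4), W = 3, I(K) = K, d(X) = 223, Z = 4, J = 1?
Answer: 1/225 ≈ 0.0044444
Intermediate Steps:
D = -1 (D = 4/(-4) = 4*(-1/4) = -1)
m(g, H) = 2 (m(g, H) = -1 + 3 = 2)
q(c) = 2 (q(c) = 2*1 = 2)
1/(d(297) + q(31)) = 1/(223 + 2) = 1/225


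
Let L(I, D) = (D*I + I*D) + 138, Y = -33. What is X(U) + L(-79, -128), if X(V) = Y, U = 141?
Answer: 20329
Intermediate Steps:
L(I, D) = 138 + 2*D*I (L(I, D) = (D*I + D*I) + 138 = 2*D*I + 138 = 138 + 2*D*I)
X(V) = -33
X(U) + L(-79, -128) = -33 + (138 + 2*(-128)*(-79)) = -33 + (138 + 20224) = -33 + 20362 = 20329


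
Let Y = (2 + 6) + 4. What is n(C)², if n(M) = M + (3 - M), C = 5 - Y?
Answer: 9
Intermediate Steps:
Y = 12 (Y = 8 + 4 = 12)
C = -7 (C = 5 - 1*12 = 5 - 12 = -7)
n(M) = 3
n(C)² = 3² = 9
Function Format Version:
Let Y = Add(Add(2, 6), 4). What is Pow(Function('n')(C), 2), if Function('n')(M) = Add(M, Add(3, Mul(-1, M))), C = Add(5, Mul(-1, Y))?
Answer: 9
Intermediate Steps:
Y = 12 (Y = Add(8, 4) = 12)
C = -7 (C = Add(5, Mul(-1, 12)) = Add(5, -12) = -7)
Function('n')(M) = 3
Pow(Function('n')(C), 2) = Pow(3, 2) = 9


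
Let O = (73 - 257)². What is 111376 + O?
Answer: 145232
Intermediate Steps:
O = 33856 (O = (-184)² = 33856)
111376 + O = 111376 + 33856 = 145232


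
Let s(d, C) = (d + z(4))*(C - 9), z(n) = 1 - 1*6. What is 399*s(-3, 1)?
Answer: 25536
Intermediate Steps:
z(n) = -5 (z(n) = 1 - 6 = -5)
s(d, C) = (-9 + C)*(-5 + d) (s(d, C) = (d - 5)*(C - 9) = (-5 + d)*(-9 + C) = (-9 + C)*(-5 + d))
399*s(-3, 1) = 399*(45 - 9*(-3) - 5*1 + 1*(-3)) = 399*(45 + 27 - 5 - 3) = 399*64 = 25536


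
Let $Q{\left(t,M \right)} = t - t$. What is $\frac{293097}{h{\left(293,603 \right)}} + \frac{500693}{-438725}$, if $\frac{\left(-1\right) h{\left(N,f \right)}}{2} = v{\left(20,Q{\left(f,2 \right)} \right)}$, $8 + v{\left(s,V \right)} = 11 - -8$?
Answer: $- \frac{128599996571}{9651950} \approx -13324.0$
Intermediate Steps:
$Q{\left(t,M \right)} = 0$
$v{\left(s,V \right)} = 11$ ($v{\left(s,V \right)} = -8 + \left(11 - -8\right) = -8 + \left(11 + 8\right) = -8 + 19 = 11$)
$h{\left(N,f \right)} = -22$ ($h{\left(N,f \right)} = \left(-2\right) 11 = -22$)
$\frac{293097}{h{\left(293,603 \right)}} + \frac{500693}{-438725} = \frac{293097}{-22} + \frac{500693}{-438725} = 293097 \left(- \frac{1}{22}\right) + 500693 \left(- \frac{1}{438725}\right) = - \frac{293097}{22} - \frac{500693}{438725} = - \frac{128599996571}{9651950}$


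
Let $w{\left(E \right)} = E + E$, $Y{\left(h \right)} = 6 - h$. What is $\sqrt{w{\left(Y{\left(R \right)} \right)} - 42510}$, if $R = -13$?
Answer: $2 i \sqrt{10618} \approx 206.09 i$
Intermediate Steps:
$w{\left(E \right)} = 2 E$
$\sqrt{w{\left(Y{\left(R \right)} \right)} - 42510} = \sqrt{2 \left(6 - -13\right) - 42510} = \sqrt{2 \left(6 + 13\right) - 42510} = \sqrt{2 \cdot 19 - 42510} = \sqrt{38 - 42510} = \sqrt{-42472} = 2 i \sqrt{10618}$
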